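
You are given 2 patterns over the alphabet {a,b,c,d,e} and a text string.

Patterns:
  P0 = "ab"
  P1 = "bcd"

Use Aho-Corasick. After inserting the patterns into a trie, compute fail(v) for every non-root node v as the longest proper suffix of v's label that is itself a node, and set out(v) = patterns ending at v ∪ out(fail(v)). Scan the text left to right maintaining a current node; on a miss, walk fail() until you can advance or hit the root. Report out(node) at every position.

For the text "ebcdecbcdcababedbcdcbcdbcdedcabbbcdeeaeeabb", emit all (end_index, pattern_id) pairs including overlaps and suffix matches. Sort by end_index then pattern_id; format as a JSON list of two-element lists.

Build:
Trie nodes:
  n0 'ε': a→1 b→3
  n1 'a': b→2
  n2 'ab': ·  [P0 ends]
  n3 'b': c→4
  n4 'bc': d→5
  n5 'bcd': ·  [P1 ends]

BFS fail/out derivation:
  n1('a'): parent n0 fail=0; on 'a' 0 → fail=0;  out ∅∪∅=∅
  n3('b'): parent n0 fail=0; on 'b' 0 → fail=0;  out ∅∪∅=∅
  n2('ab'): parent n1 fail=0; on 'b' 0 → fail=3;  out {0}∪∅={0}
  n4('bc'): parent n3 fail=0; on 'c' 0 → fail=0;  out ∅∪∅=∅
  n5('bcd'): parent n4 fail=0; on 'd' 0 → fail=0;  out {1}∪∅={1}

Text stream:
i=0 'e': node 0→0
i=1 'b': node 0→3
i=2 'c': node 3→4
i=3 'd': node 4→5  emit P1@[1:3]
i=4 'e': node 5→0 (fail-walked)
i=5 'c': node 0→0
i=6 'b': node 0→3
i=7 'c': node 3→4
i=8 'd': node 4→5  emit P1@[6:8]
i=9 'c': node 5→0 (fail-walked)
i=10 'a': node 0→1
i=11 'b': node 1→2  emit P0@[10:11]
i=12 'a': node 2→1 (fail-walked)
i=13 'b': node 1→2  emit P0@[12:13]
i=14 'e': node 2→0 (fail-walked)
i=15 'd': node 0→0
i=16 'b': node 0→3
i=17 'c': node 3→4
i=18 'd': node 4→5  emit P1@[16:18]
i=19 'c': node 5→0 (fail-walked)
i=20 'b': node 0→3
i=21 'c': node 3→4
i=22 'd': node 4→5  emit P1@[20:22]
i=23 'b': node 5→3 (fail-walked)
i=24 'c': node 3→4
i=25 'd': node 4→5  emit P1@[23:25]
i=26 'e': node 5→0 (fail-walked)
i=27 'd': node 0→0
i=28 'c': node 0→0
i=29 'a': node 0→1
i=30 'b': node 1→2  emit P0@[29:30]
i=31 'b': node 2→3 (fail-walked)
i=32 'b': node 3→3 (fail-walked)
i=33 'c': node 3→4
i=34 'd': node 4→5  emit P1@[32:34]
i=35 'e': node 5→0 (fail-walked)
i=36 'e': node 0→0
i=37 'a': node 0→1
i=38 'e': node 1→0 (fail-walked)
i=39 'e': node 0→0
i=40 'a': node 0→1
i=41 'b': node 1→2  emit P0@[40:41]
i=42 'b': node 2→3 (fail-walked)

Matches: [[3,1],[8,1],[11,0],[13,0],[18,1],[22,1],[25,1],[30,0],[34,1],[41,0]]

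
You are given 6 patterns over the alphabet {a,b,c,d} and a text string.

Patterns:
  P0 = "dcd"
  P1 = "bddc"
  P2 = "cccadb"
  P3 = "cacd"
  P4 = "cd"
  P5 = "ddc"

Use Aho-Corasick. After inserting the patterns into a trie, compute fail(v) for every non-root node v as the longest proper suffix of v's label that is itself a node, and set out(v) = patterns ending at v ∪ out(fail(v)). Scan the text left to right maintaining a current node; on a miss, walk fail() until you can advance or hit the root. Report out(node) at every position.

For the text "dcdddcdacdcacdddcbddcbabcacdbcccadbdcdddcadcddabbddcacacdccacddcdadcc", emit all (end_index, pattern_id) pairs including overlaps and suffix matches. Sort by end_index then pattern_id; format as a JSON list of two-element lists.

Construct AC machine:
Trie nodes:
  n0 'ε': b→4 c→8 d→1
  n1 'd': c→2 d→18
  n2 'dc': d→3
  n3 'dcd': ·  [P0 ends]
  n4 'b': d→5
  n5 'bd': d→6
  n6 'bdd': c→7
  n7 'bddc': ·  [P1 ends]
  n8 'c': a→14 c→9 d→17
  n9 'cc': c→10
  n10 'ccc': a→11
  n11 'ccca': d→12
  n12 'cccad': b→13
  n13 'cccadb': ·  [P2 ends]
  n14 'ca': c→15
  n15 'cac': d→16
  n16 'cacd': ·  [P3 ends]
  n17 'cd': ·  [P4 ends]
  n18 'dd': c→19
  n19 'ddc': ·  [P5 ends]

Failure links (BFS by depth):
  n1('d'): parent n0 fail=0; on 'd' 0 → fail=0;  out ∅∪∅=∅
  n4('b'): parent n0 fail=0; on 'b' 0 → fail=0;  out ∅∪∅=∅
  n8('c'): parent n0 fail=0; on 'c' 0 → fail=0;  out ∅∪∅=∅
  n2('dc'): parent n1 fail=0; on 'c' 0 → fail=8;  out ∅∪∅=∅
  n5('bd'): parent n4 fail=0; on 'd' 0 → fail=1;  out ∅∪∅=∅
  n9('cc'): parent n8 fail=0; on 'c' 0 → fail=8;  out ∅∪∅=∅
  n14('ca'): parent n8 fail=0; on 'a' 0 → fail=0;  out ∅∪∅=∅
  n17('cd'): parent n8 fail=0; on 'd' 0 → fail=1;  out {4}∪∅={4}
  n18('dd'): parent n1 fail=0; on 'd' 0 → fail=1;  out ∅∪∅=∅
  n3('dcd'): parent n2 fail=8; on 'd' 8 → fail=17;  out {0}∪{4}={0,4}
  n6('bdd'): parent n5 fail=1; on 'd' 1 → fail=18;  out ∅∪∅=∅
  n10('ccc'): parent n9 fail=8; on 'c' 8 → fail=9;  out ∅∪∅=∅
  n15('cac'): parent n14 fail=0; on 'c' 0 → fail=8;  out ∅∪∅=∅
  n19('ddc'): parent n18 fail=1; on 'c' 1 → fail=2;  out {5}∪∅={5}
  n7('bddc'): parent n6 fail=18; on 'c' 18 → fail=19;  out {1}∪{5}={1,5}
  n11('ccca'): parent n10 fail=9; on 'a' 9→8 → fail=14;  out ∅∪∅=∅
  n16('cacd'): parent n15 fail=8; on 'd' 8 → fail=17;  out {3}∪{4}={3,4}
  n12('cccad'): parent n11 fail=14; on 'd' 14→0 → fail=1;  out ∅∪∅=∅
  n13('cccadb'): parent n12 fail=1; on 'b' 1→0 → fail=4;  out {2}∪∅={2}

Run:
i=0 'd': node 0→1
i=1 'c': node 1→2
i=2 'd': node 2→3  → match P0@[0:2],P4@[1:2]
i=3 'd': node 3→18 (fail-walked)
i=4 'd': node 18→18 (fail-walked)
i=5 'c': node 18→19  → match P5@[3:5]
i=6 'd': node 19→3 (fail-walked)  → match P0@[4:6],P4@[5:6]
i=7 'a': node 3→0 (fail-walked)
i=8 'c': node 0→8
i=9 'd': node 8→17  → match P4@[8:9]
i=10 'c': node 17→2 (fail-walked)
i=11 'a': node 2→14 (fail-walked)
i=12 'c': node 14→15
i=13 'd': node 15→16  → match P3@[10:13],P4@[12:13]
i=14 'd': node 16→18 (fail-walked)
i=15 'd': node 18→18 (fail-walked)
i=16 'c': node 18→19  → match P5@[14:16]
i=17 'b': node 19→4 (fail-walked)
i=18 'd': node 4→5
i=19 'd': node 5→6
i=20 'c': node 6→7  → match P1@[17:20],P5@[18:20]
i=21 'b': node 7→4 (fail-walked)
i=22 'a': node 4→0 (fail-walked)
i=23 'b': node 0→4
i=24 'c': node 4→8 (fail-walked)
i=25 'a': node 8→14
i=26 'c': node 14→15
i=27 'd': node 15→16  → match P3@[24:27],P4@[26:27]
i=28 'b': node 16→4 (fail-walked)
i=29 'c': node 4→8 (fail-walked)
i=30 'c': node 8→9
i=31 'c': node 9→10
i=32 'a': node 10→11
i=33 'd': node 11→12
i=34 'b': node 12→13  → match P2@[29:34]
i=35 'd': node 13→5 (fail-walked)
i=36 'c': node 5→2 (fail-walked)
i=37 'd': node 2→3  → match P0@[35:37],P4@[36:37]
i=38 'd': node 3→18 (fail-walked)
i=39 'd': node 18→18 (fail-walked)
i=40 'c': node 18→19  → match P5@[38:40]
i=41 'a': node 19→14 (fail-walked)
i=42 'd': node 14→1 (fail-walked)
i=43 'c': node 1→2
i=44 'd': node 2→3  → match P0@[42:44],P4@[43:44]
i=45 'd': node 3→18 (fail-walked)
i=46 'a': node 18→0 (fail-walked)
i=47 'b': node 0→4
i=48 'b': node 4→4 (fail-walked)
i=49 'd': node 4→5
i=50 'd': node 5→6
i=51 'c': node 6→7  → match P1@[48:51],P5@[49:51]
i=52 'a': node 7→14 (fail-walked)
i=53 'c': node 14→15
i=54 'a': node 15→14 (fail-walked)
i=55 'c': node 14→15
i=56 'd': node 15→16  → match P3@[53:56],P4@[55:56]
i=57 'c': node 16→2 (fail-walked)
i=58 'c': node 2→9 (fail-walked)
i=59 'a': node 9→14 (fail-walked)
i=60 'c': node 14→15
i=61 'd': node 15→16  → match P3@[58:61],P4@[60:61]
i=62 'd': node 16→18 (fail-walked)
i=63 'c': node 18→19  → match P5@[61:63]
i=64 'd': node 19→3 (fail-walked)  → match P0@[62:64],P4@[63:64]
i=65 'a': node 3→0 (fail-walked)
i=66 'd': node 0→1
i=67 'c': node 1→2
i=68 'c': node 2→9 (fail-walked)

Matches: [[2,0],[2,4],[5,5],[6,0],[6,4],[9,4],[13,3],[13,4],[16,5],[20,1],[20,5],[27,3],[27,4],[34,2],[37,0],[37,4],[40,5],[44,0],[44,4],[51,1],[51,5],[56,3],[56,4],[61,3],[61,4],[63,5],[64,0],[64,4]]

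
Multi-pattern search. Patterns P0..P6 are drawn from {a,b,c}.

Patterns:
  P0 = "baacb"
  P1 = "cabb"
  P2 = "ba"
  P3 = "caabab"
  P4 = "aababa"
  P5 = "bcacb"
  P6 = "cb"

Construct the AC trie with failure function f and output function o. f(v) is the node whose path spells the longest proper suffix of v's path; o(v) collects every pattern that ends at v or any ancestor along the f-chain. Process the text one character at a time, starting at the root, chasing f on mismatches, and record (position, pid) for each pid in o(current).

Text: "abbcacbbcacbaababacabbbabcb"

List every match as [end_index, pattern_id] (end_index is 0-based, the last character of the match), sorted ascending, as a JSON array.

Build:
Trie nodes:
  0='ε' goto a→14 b→1 c→6
  1='b' goto a→2 c→20
  2='ba' goto a→3  [P2 ends]
  3='baa' goto c→4
  4='baac' goto b→5
  5='baacb' goto ·  [P0 ends]
  6='c' goto a→7 b→24
  7='ca' goto a→10 b→8
  8='cab' goto b→9
  9='cabb' goto ·  [P1 ends]
  10='caa' goto b→11
  11='caab' goto a→12
  12='caaba' goto b→13
  13='caabab' goto ·  [P3 ends]
  14='a' goto a→15
  15='aa' goto b→16
  16='aab' goto a→17
  17='aaba' goto b→18
  18='aabab' goto a→19
  19='aababa' goto ·  [P4 ends]
  20='bc' goto a→21
  21='bca' goto c→22
  22='bcac' goto b→23
  23='bcacb' goto ·  [P5 ends]
  24='cb' goto ·  [P6 ends]

BFS fail/out derivation:
  fail(1) 'b': from fail(0)=0 chase 'b': 0 ⇒ 0;  out=∅∪out(0)=∅
  fail(6) 'c': from fail(0)=0 chase 'c': 0 ⇒ 0;  out=∅∪out(0)=∅
  fail(14) 'a': from fail(0)=0 chase 'a': 0 ⇒ 0;  out=∅∪out(0)=∅
  fail(2) 'ba': from fail(1)=0 chase 'a': 0 ⇒ 14;  out={2}∪out(14)={2}
  fail(7) 'ca': from fail(6)=0 chase 'a': 0 ⇒ 14;  out=∅∪out(14)=∅
  fail(15) 'aa': from fail(14)=0 chase 'a': 0 ⇒ 14;  out=∅∪out(14)=∅
  fail(20) 'bc': from fail(1)=0 chase 'c': 0 ⇒ 6;  out=∅∪out(6)=∅
  fail(24) 'cb': from fail(6)=0 chase 'b': 0 ⇒ 1;  out={6}∪out(1)={6}
  fail(3) 'baa': from fail(2)=14 chase 'a': 14 ⇒ 15;  out=∅∪out(15)=∅
  fail(8) 'cab': from fail(7)=14 chase 'b': 14→0 ⇒ 1;  out=∅∪out(1)=∅
  fail(10) 'caa': from fail(7)=14 chase 'a': 14 ⇒ 15;  out=∅∪out(15)=∅
  fail(16) 'aab': from fail(15)=14 chase 'b': 14→0 ⇒ 1;  out=∅∪out(1)=∅
  fail(21) 'bca': from fail(20)=6 chase 'a': 6 ⇒ 7;  out=∅∪out(7)=∅
  fail(4) 'baac': from fail(3)=15 chase 'c': 15→14→0 ⇒ 6;  out=∅∪out(6)=∅
  fail(9) 'cabb': from fail(8)=1 chase 'b': 1→0 ⇒ 1;  out={1}∪out(1)={1}
  fail(11) 'caab': from fail(10)=15 chase 'b': 15 ⇒ 16;  out=∅∪out(16)=∅
  fail(17) 'aaba': from fail(16)=1 chase 'a': 1 ⇒ 2;  out=∅∪out(2)={2}
  fail(22) 'bcac': from fail(21)=7 chase 'c': 7→14→0 ⇒ 6;  out=∅∪out(6)=∅
  fail(5) 'baacb': from fail(4)=6 chase 'b': 6 ⇒ 24;  out={0}∪out(24)={0,6}
  fail(12) 'caaba': from fail(11)=16 chase 'a': 16 ⇒ 17;  out=∅∪out(17)={2}
  fail(18) 'aabab': from fail(17)=2 chase 'b': 2→14→0 ⇒ 1;  out=∅∪out(1)=∅
  fail(23) 'bcacb': from fail(22)=6 chase 'b': 6 ⇒ 24;  out={5}∪out(24)={5,6}
  fail(13) 'caabab': from fail(12)=17 chase 'b': 17 ⇒ 18;  out={3}∪out(18)={3}
  fail(19) 'aababa': from fail(18)=1 chase 'a': 1 ⇒ 2;  out={4}∪out(2)={2,4}

Scan:
i=0 'a': node 0→14
i=1 'b': node 14→1 (fail-walked)
i=2 'b': node 1→1 (fail-walked)
i=3 'c': node 1→20
i=4 'a': node 20→21
i=5 'c': node 21→22
i=6 'b': node 22→23  ** P5@[2:6],P6@[5:6]
i=7 'b': node 23→1 (fail-walked)
i=8 'c': node 1→20
i=9 'a': node 20→21
i=10 'c': node 21→22
i=11 'b': node 22→23  ** P5@[7:11],P6@[10:11]
i=12 'a': node 23→2 (fail-walked)  ** P2@[11:12]
i=13 'a': node 2→3
i=14 'b': node 3→16 (fail-walked)
i=15 'a': node 16→17  ** P2@[14:15]
i=16 'b': node 17→18
i=17 'a': node 18→19  ** P2@[16:17],P4@[12:17]
i=18 'c': node 19→6 (fail-walked)
i=19 'a': node 6→7
i=20 'b': node 7→8
i=21 'b': node 8→9  ** P1@[18:21]
i=22 'b': node 9→1 (fail-walked)
i=23 'a': node 1→2  ** P2@[22:23]
i=24 'b': node 2→1 (fail-walked)
i=25 'c': node 1→20
i=26 'b': node 20→24 (fail-walked)  ** P6@[25:26]

Result: [[6,5],[6,6],[11,5],[11,6],[12,2],[15,2],[17,2],[17,4],[21,1],[23,2],[26,6]]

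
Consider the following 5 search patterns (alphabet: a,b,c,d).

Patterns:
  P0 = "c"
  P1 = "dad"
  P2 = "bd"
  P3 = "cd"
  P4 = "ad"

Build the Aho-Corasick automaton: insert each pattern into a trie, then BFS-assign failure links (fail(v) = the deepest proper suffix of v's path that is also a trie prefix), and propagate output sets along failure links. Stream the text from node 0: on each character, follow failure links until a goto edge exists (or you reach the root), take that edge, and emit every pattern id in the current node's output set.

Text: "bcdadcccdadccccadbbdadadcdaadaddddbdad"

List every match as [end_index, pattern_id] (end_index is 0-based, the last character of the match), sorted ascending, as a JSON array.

Build:
Trie (insert patterns):
  n0 'ε': a→8 b→5 c→1 d→2
  n1 'c': d→7  [P0 ends]
  n2 'd': a→3
  n3 'da': d→4
  n4 'dad': ·  [P1 ends]
  n5 'b': d→6
  n6 'bd': ·  [P2 ends]
  n7 'cd': ·  [P3 ends]
  n8 'a': d→9
  n9 'ad': ·  [P4 ends]

BFS fail/out derivation:
  fail(1) 'c': from fail(0)=0 chase 'c': 0 ⇒ 0;  out={0}∪out(0)={0}
  fail(2) 'd': from fail(0)=0 chase 'd': 0 ⇒ 0;  out=∅∪out(0)=∅
  fail(5) 'b': from fail(0)=0 chase 'b': 0 ⇒ 0;  out=∅∪out(0)=∅
  fail(8) 'a': from fail(0)=0 chase 'a': 0 ⇒ 0;  out=∅∪out(0)=∅
  fail(3) 'da': from fail(2)=0 chase 'a': 0 ⇒ 8;  out=∅∪out(8)=∅
  fail(6) 'bd': from fail(5)=0 chase 'd': 0 ⇒ 2;  out={2}∪out(2)={2}
  fail(7) 'cd': from fail(1)=0 chase 'd': 0 ⇒ 2;  out={3}∪out(2)={3}
  fail(9) 'ad': from fail(8)=0 chase 'd': 0 ⇒ 2;  out={4}∪out(2)={4}
  fail(4) 'dad': from fail(3)=8 chase 'd': 8 ⇒ 9;  out={1}∪out(9)={1,4}

Run:
[0] read 'b'  n0⇒n5
[1] read 'c'  n5⇒n1 (fail-walked)  ** P0@[1:1]
[2] read 'd'  n1⇒n7  ** P3@[1:2]
[3] read 'a'  n7⇒n3 (fail-walked)
[4] read 'd'  n3⇒n4  ** P1@[2:4],P4@[3:4]
[5] read 'c'  n4⇒n1 (fail-walked)  ** P0@[5:5]
[6] read 'c'  n1⇒n1 (fail-walked)  ** P0@[6:6]
[7] read 'c'  n1⇒n1 (fail-walked)  ** P0@[7:7]
[8] read 'd'  n1⇒n7  ** P3@[7:8]
[9] read 'a'  n7⇒n3 (fail-walked)
[10] read 'd'  n3⇒n4  ** P1@[8:10],P4@[9:10]
[11] read 'c'  n4⇒n1 (fail-walked)  ** P0@[11:11]
[12] read 'c'  n1⇒n1 (fail-walked)  ** P0@[12:12]
[13] read 'c'  n1⇒n1 (fail-walked)  ** P0@[13:13]
[14] read 'c'  n1⇒n1 (fail-walked)  ** P0@[14:14]
[15] read 'a'  n1⇒n8 (fail-walked)
[16] read 'd'  n8⇒n9  ** P4@[15:16]
[17] read 'b'  n9⇒n5 (fail-walked)
[18] read 'b'  n5⇒n5 (fail-walked)
[19] read 'd'  n5⇒n6  ** P2@[18:19]
[20] read 'a'  n6⇒n3 (fail-walked)
[21] read 'd'  n3⇒n4  ** P1@[19:21],P4@[20:21]
[22] read 'a'  n4⇒n3 (fail-walked)
[23] read 'd'  n3⇒n4  ** P1@[21:23],P4@[22:23]
[24] read 'c'  n4⇒n1 (fail-walked)  ** P0@[24:24]
[25] read 'd'  n1⇒n7  ** P3@[24:25]
[26] read 'a'  n7⇒n3 (fail-walked)
[27] read 'a'  n3⇒n8 (fail-walked)
[28] read 'd'  n8⇒n9  ** P4@[27:28]
[29] read 'a'  n9⇒n3 (fail-walked)
[30] read 'd'  n3⇒n4  ** P1@[28:30],P4@[29:30]
[31] read 'd'  n4⇒n2 (fail-walked)
[32] read 'd'  n2⇒n2 (fail-walked)
[33] read 'd'  n2⇒n2 (fail-walked)
[34] read 'b'  n2⇒n5 (fail-walked)
[35] read 'd'  n5⇒n6  ** P2@[34:35]
[36] read 'a'  n6⇒n3 (fail-walked)
[37] read 'd'  n3⇒n4  ** P1@[35:37],P4@[36:37]

Matches: [[1,0],[2,3],[4,1],[4,4],[5,0],[6,0],[7,0],[8,3],[10,1],[10,4],[11,0],[12,0],[13,0],[14,0],[16,4],[19,2],[21,1],[21,4],[23,1],[23,4],[24,0],[25,3],[28,4],[30,1],[30,4],[35,2],[37,1],[37,4]]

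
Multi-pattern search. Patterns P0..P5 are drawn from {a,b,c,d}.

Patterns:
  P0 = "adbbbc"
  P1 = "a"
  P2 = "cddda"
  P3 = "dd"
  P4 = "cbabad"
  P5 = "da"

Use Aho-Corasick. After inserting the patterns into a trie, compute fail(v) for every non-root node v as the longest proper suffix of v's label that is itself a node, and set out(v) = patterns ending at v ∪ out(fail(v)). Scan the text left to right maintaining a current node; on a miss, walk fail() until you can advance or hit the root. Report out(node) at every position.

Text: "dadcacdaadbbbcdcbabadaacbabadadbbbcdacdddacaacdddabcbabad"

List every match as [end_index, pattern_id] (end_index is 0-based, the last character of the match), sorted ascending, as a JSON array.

Build:
Trie nodes:
  0='ε' goto a→1 c→7 d→12
  1='a' goto d→2  ←P1
  2='ad' goto b→3
  3='adb' goto b→4
  4='adbb' goto b→5
  5='adbbb' goto c→6
  6='adbbbc' goto ·  ←P0
  7='c' goto b→14 d→8
  8='cd' goto d→9
  9='cdd' goto d→10
  10='cddd' goto a→11
  11='cddda' goto ·  ←P2
  12='d' goto a→19 d→13
  13='dd' goto ·  ←P3
  14='cb' goto a→15
  15='cba' goto b→16
  16='cbab' goto a→17
  17='cbaba' goto d→18
  18='cbabad' goto ·  ←P4
  19='da' goto ·  ←P5

Failure links (BFS by depth):
  fail(1) 'a': from fail(0)=0 chase 'a': 0 ⇒ 0;  out={1}∪out(0)={1}
  fail(7) 'c': from fail(0)=0 chase 'c': 0 ⇒ 0;  out=∅∪out(0)=∅
  fail(12) 'd': from fail(0)=0 chase 'd': 0 ⇒ 0;  out=∅∪out(0)=∅
  fail(2) 'ad': from fail(1)=0 chase 'd': 0 ⇒ 12;  out=∅∪out(12)=∅
  fail(8) 'cd': from fail(7)=0 chase 'd': 0 ⇒ 12;  out=∅∪out(12)=∅
  fail(13) 'dd': from fail(12)=0 chase 'd': 0 ⇒ 12;  out={3}∪out(12)={3}
  fail(14) 'cb': from fail(7)=0 chase 'b': 0 ⇒ 0;  out=∅∪out(0)=∅
  fail(19) 'da': from fail(12)=0 chase 'a': 0 ⇒ 1;  out={5}∪out(1)={1,5}
  fail(3) 'adb': from fail(2)=12 chase 'b': 12→0 ⇒ 0;  out=∅∪out(0)=∅
  fail(9) 'cdd': from fail(8)=12 chase 'd': 12 ⇒ 13;  out=∅∪out(13)={3}
  fail(15) 'cba': from fail(14)=0 chase 'a': 0 ⇒ 1;  out=∅∪out(1)={1}
  fail(4) 'adbb': from fail(3)=0 chase 'b': 0 ⇒ 0;  out=∅∪out(0)=∅
  fail(10) 'cddd': from fail(9)=13 chase 'd': 13→12 ⇒ 13;  out=∅∪out(13)={3}
  fail(16) 'cbab': from fail(15)=1 chase 'b': 1→0 ⇒ 0;  out=∅∪out(0)=∅
  fail(5) 'adbbb': from fail(4)=0 chase 'b': 0 ⇒ 0;  out=∅∪out(0)=∅
  fail(11) 'cddda': from fail(10)=13 chase 'a': 13→12 ⇒ 19;  out={2}∪out(19)={1,2,5}
  fail(17) 'cbaba': from fail(16)=0 chase 'a': 0 ⇒ 1;  out=∅∪out(1)={1}
  fail(6) 'adbbbc': from fail(5)=0 chase 'c': 0 ⇒ 7;  out={0}∪out(7)={0}
  fail(18) 'cbabad': from fail(17)=1 chase 'd': 1 ⇒ 2;  out={4}∪out(2)={4}

Scan:
i=0 'd': node 0→12
i=1 'a': node 12→19  → match P1@[1:1],P5@[0:1]
i=2 'd': node 19→2 ·f
i=3 'c': node 2→7 ·f
i=4 'a': node 7→1 ·f  → match P1@[4:4]
i=5 'c': node 1→7 ·f
i=6 'd': node 7→8
i=7 'a': node 8→19 ·f  → match P1@[7:7],P5@[6:7]
i=8 'a': node 19→1 ·f  → match P1@[8:8]
i=9 'd': node 1→2
i=10 'b': node 2→3
i=11 'b': node 3→4
i=12 'b': node 4→5
i=13 'c': node 5→6  → match P0@[8:13]
i=14 'd': node 6→8 ·f
i=15 'c': node 8→7 ·f
i=16 'b': node 7→14
i=17 'a': node 14→15  → match P1@[17:17]
i=18 'b': node 15→16
i=19 'a': node 16→17  → match P1@[19:19]
i=20 'd': node 17→18  → match P4@[15:20]
i=21 'a': node 18→19 ·f  → match P1@[21:21],P5@[20:21]
i=22 'a': node 19→1 ·f  → match P1@[22:22]
i=23 'c': node 1→7 ·f
i=24 'b': node 7→14
i=25 'a': node 14→15  → match P1@[25:25]
i=26 'b': node 15→16
i=27 'a': node 16→17  → match P1@[27:27]
i=28 'd': node 17→18  → match P4@[23:28]
i=29 'a': node 18→19 ·f  → match P1@[29:29],P5@[28:29]
i=30 'd': node 19→2 ·f
i=31 'b': node 2→3
i=32 'b': node 3→4
i=33 'b': node 4→5
i=34 'c': node 5→6  → match P0@[29:34]
i=35 'd': node 6→8 ·f
i=36 'a': node 8→19 ·f  → match P1@[36:36],P5@[35:36]
i=37 'c': node 19→7 ·f
i=38 'd': node 7→8
i=39 'd': node 8→9  → match P3@[38:39]
i=40 'd': node 9→10  → match P3@[39:40]
i=41 'a': node 10→11  → match P1@[41:41],P2@[37:41],P5@[40:41]
i=42 'c': node 11→7 ·f
i=43 'a': node 7→1 ·f  → match P1@[43:43]
i=44 'a': node 1→1 ·f  → match P1@[44:44]
i=45 'c': node 1→7 ·f
i=46 'd': node 7→8
i=47 'd': node 8→9  → match P3@[46:47]
i=48 'd': node 9→10  → match P3@[47:48]
i=49 'a': node 10→11  → match P1@[49:49],P2@[45:49],P5@[48:49]
i=50 'b': node 11→0 ·f
i=51 'c': node 0→7
i=52 'b': node 7→14
i=53 'a': node 14→15  → match P1@[53:53]
i=54 'b': node 15→16
i=55 'a': node 16→17  → match P1@[55:55]
i=56 'd': node 17→18  → match P4@[51:56]

Matches: [[1,1],[1,5],[4,1],[7,1],[7,5],[8,1],[13,0],[17,1],[19,1],[20,4],[21,1],[21,5],[22,1],[25,1],[27,1],[28,4],[29,1],[29,5],[34,0],[36,1],[36,5],[39,3],[40,3],[41,1],[41,2],[41,5],[43,1],[44,1],[47,3],[48,3],[49,1],[49,2],[49,5],[53,1],[55,1],[56,4]]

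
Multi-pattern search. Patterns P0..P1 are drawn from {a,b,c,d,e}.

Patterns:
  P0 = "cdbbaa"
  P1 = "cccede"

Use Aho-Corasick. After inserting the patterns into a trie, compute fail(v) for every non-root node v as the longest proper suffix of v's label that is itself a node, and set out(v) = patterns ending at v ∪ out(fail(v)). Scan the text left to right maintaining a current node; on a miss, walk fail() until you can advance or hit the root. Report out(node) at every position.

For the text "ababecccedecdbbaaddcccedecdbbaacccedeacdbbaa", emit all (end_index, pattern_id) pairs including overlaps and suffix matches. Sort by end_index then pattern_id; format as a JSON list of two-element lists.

Build automaton:
Trie nodes:
  0='ε' goto c→1
  1='c' goto c→7 d→2
  2='cd' goto b→3
  3='cdb' goto b→4
  4='cdbb' goto a→5
  5='cdbba' goto a→6
  6='cdbbaa' goto ·  [P0 ends]
  7='cc' goto c→8
  8='ccc' goto e→9
  9='ccce' goto d→10
  10='ccced' goto e→11
  11='cccede' goto ·  [P1 ends]

Failure links (BFS by depth):
  fail(1) 'c': from fail(0)=0 chase 'c': 0 ⇒ 0;  out=∅∪out(0)=∅
  fail(2) 'cd': from fail(1)=0 chase 'd': 0 ⇒ 0;  out=∅∪out(0)=∅
  fail(7) 'cc': from fail(1)=0 chase 'c': 0 ⇒ 1;  out=∅∪out(1)=∅
  fail(3) 'cdb': from fail(2)=0 chase 'b': 0 ⇒ 0;  out=∅∪out(0)=∅
  fail(8) 'ccc': from fail(7)=1 chase 'c': 1 ⇒ 7;  out=∅∪out(7)=∅
  fail(4) 'cdbb': from fail(3)=0 chase 'b': 0 ⇒ 0;  out=∅∪out(0)=∅
  fail(9) 'ccce': from fail(8)=7 chase 'e': 7→1→0 ⇒ 0;  out=∅∪out(0)=∅
  fail(5) 'cdbba': from fail(4)=0 chase 'a': 0 ⇒ 0;  out=∅∪out(0)=∅
  fail(10) 'ccced': from fail(9)=0 chase 'd': 0 ⇒ 0;  out=∅∪out(0)=∅
  fail(6) 'cdbbaa': from fail(5)=0 chase 'a': 0 ⇒ 0;  out={0}∪out(0)={0}
  fail(11) 'cccede': from fail(10)=0 chase 'e': 0 ⇒ 0;  out={1}∪out(0)={1}

Scan:
pos 0 'a': at 0
pos 1 'b': at 0
pos 2 'a': at 0
pos 3 'b': at 0
pos 4 'e': at 0
pos 5 'c': at 1
pos 6 'c': at 7
pos 7 'c': at 8
pos 8 'e': at 9
pos 9 'd': at 10
pos 10 'e': at 11  ** P1@[5:10]
pos 11 'c': at 1 (fail-walked)
pos 12 'd': at 2
pos 13 'b': at 3
pos 14 'b': at 4
pos 15 'a': at 5
pos 16 'a': at 6  ** P0@[11:16]
pos 17 'd': at 0 (fail-walked)
pos 18 'd': at 0
pos 19 'c': at 1
pos 20 'c': at 7
pos 21 'c': at 8
pos 22 'e': at 9
pos 23 'd': at 10
pos 24 'e': at 11  ** P1@[19:24]
pos 25 'c': at 1 (fail-walked)
pos 26 'd': at 2
pos 27 'b': at 3
pos 28 'b': at 4
pos 29 'a': at 5
pos 30 'a': at 6  ** P0@[25:30]
pos 31 'c': at 1 (fail-walked)
pos 32 'c': at 7
pos 33 'c': at 8
pos 34 'e': at 9
pos 35 'd': at 10
pos 36 'e': at 11  ** P1@[31:36]
pos 37 'a': at 0 (fail-walked)
pos 38 'c': at 1
pos 39 'd': at 2
pos 40 'b': at 3
pos 41 'b': at 4
pos 42 'a': at 5
pos 43 'a': at 6  ** P0@[38:43]

Matches: [[10,1],[16,0],[24,1],[30,0],[36,1],[43,0]]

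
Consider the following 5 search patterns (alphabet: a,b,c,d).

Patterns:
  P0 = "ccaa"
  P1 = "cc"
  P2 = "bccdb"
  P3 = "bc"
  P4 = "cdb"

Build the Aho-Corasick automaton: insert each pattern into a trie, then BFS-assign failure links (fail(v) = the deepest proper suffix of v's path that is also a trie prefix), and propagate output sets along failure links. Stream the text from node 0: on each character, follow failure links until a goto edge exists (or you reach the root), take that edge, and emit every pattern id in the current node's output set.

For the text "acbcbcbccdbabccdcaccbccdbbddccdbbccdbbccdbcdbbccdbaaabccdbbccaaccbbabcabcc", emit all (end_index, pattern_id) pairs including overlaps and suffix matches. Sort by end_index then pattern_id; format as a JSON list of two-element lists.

Construct AC machine:
Trie (insert patterns):
  0='ε' goto b→5 c→1
  1='c' goto c→2 d→10
  2='cc' goto a→3  ←P1
  3='cca' goto a→4
  4='ccaa' goto ·  ←P0
  5='b' goto c→6
  6='bc' goto c→7  ←P3
  7='bcc' goto d→8
  8='bccd' goto b→9
  9='bccdb' goto ·  ←P2
  10='cd' goto b→11
  11='cdb' goto ·  ←P4

BFS fail/out derivation:
  fail(1) 'c': from fail(0)=0 chase 'c': 0 ⇒ 0;  out=∅∪out(0)=∅
  fail(5) 'b': from fail(0)=0 chase 'b': 0 ⇒ 0;  out=∅∪out(0)=∅
  fail(2) 'cc': from fail(1)=0 chase 'c': 0 ⇒ 1;  out={1}∪out(1)={1}
  fail(6) 'bc': from fail(5)=0 chase 'c': 0 ⇒ 1;  out={3}∪out(1)={3}
  fail(10) 'cd': from fail(1)=0 chase 'd': 0 ⇒ 0;  out=∅∪out(0)=∅
  fail(3) 'cca': from fail(2)=1 chase 'a': 1→0 ⇒ 0;  out=∅∪out(0)=∅
  fail(7) 'bcc': from fail(6)=1 chase 'c': 1 ⇒ 2;  out=∅∪out(2)={1}
  fail(11) 'cdb': from fail(10)=0 chase 'b': 0 ⇒ 5;  out={4}∪out(5)={4}
  fail(4) 'ccaa': from fail(3)=0 chase 'a': 0 ⇒ 0;  out={0}∪out(0)={0}
  fail(8) 'bccd': from fail(7)=2 chase 'd': 2→1 ⇒ 10;  out=∅∪out(10)=∅
  fail(9) 'bccdb': from fail(8)=10 chase 'b': 10 ⇒ 11;  out={2}∪out(11)={2,4}

Scan:
pos 0 'a': at 0
pos 1 'c': at 1
pos 2 'b': at 5 (fail-walked)
pos 3 'c': at 6  emit P3@[2:3]
pos 4 'b': at 5 (fail-walked)
pos 5 'c': at 6  emit P3@[4:5]
pos 6 'b': at 5 (fail-walked)
pos 7 'c': at 6  emit P3@[6:7]
pos 8 'c': at 7  emit P1@[7:8]
pos 9 'd': at 8
pos 10 'b': at 9  emit P2@[6:10],P4@[8:10]
pos 11 'a': at 0 (fail-walked)
pos 12 'b': at 5
pos 13 'c': at 6  emit P3@[12:13]
pos 14 'c': at 7  emit P1@[13:14]
pos 15 'd': at 8
pos 16 'c': at 1 (fail-walked)
pos 17 'a': at 0 (fail-walked)
pos 18 'c': at 1
pos 19 'c': at 2  emit P1@[18:19]
pos 20 'b': at 5 (fail-walked)
pos 21 'c': at 6  emit P3@[20:21]
pos 22 'c': at 7  emit P1@[21:22]
pos 23 'd': at 8
pos 24 'b': at 9  emit P2@[20:24],P4@[22:24]
pos 25 'b': at 5 (fail-walked)
pos 26 'd': at 0 (fail-walked)
pos 27 'd': at 0
pos 28 'c': at 1
pos 29 'c': at 2  emit P1@[28:29]
pos 30 'd': at 10 (fail-walked)
pos 31 'b': at 11  emit P4@[29:31]
pos 32 'b': at 5 (fail-walked)
pos 33 'c': at 6  emit P3@[32:33]
pos 34 'c': at 7  emit P1@[33:34]
pos 35 'd': at 8
pos 36 'b': at 9  emit P2@[32:36],P4@[34:36]
pos 37 'b': at 5 (fail-walked)
pos 38 'c': at 6  emit P3@[37:38]
pos 39 'c': at 7  emit P1@[38:39]
pos 40 'd': at 8
pos 41 'b': at 9  emit P2@[37:41],P4@[39:41]
pos 42 'c': at 6 (fail-walked)  emit P3@[41:42]
pos 43 'd': at 10 (fail-walked)
pos 44 'b': at 11  emit P4@[42:44]
pos 45 'b': at 5 (fail-walked)
pos 46 'c': at 6  emit P3@[45:46]
pos 47 'c': at 7  emit P1@[46:47]
pos 48 'd': at 8
pos 49 'b': at 9  emit P2@[45:49],P4@[47:49]
pos 50 'a': at 0 (fail-walked)
pos 51 'a': at 0
pos 52 'a': at 0
pos 53 'b': at 5
pos 54 'c': at 6  emit P3@[53:54]
pos 55 'c': at 7  emit P1@[54:55]
pos 56 'd': at 8
pos 57 'b': at 9  emit P2@[53:57],P4@[55:57]
pos 58 'b': at 5 (fail-walked)
pos 59 'c': at 6  emit P3@[58:59]
pos 60 'c': at 7  emit P1@[59:60]
pos 61 'a': at 3 (fail-walked)
pos 62 'a': at 4  emit P0@[59:62]
pos 63 'c': at 1 (fail-walked)
pos 64 'c': at 2  emit P1@[63:64]
pos 65 'b': at 5 (fail-walked)
pos 66 'b': at 5 (fail-walked)
pos 67 'a': at 0 (fail-walked)
pos 68 'b': at 5
pos 69 'c': at 6  emit P3@[68:69]
pos 70 'a': at 0 (fail-walked)
pos 71 'b': at 5
pos 72 'c': at 6  emit P3@[71:72]
pos 73 'c': at 7  emit P1@[72:73]

Result: [[3,3],[5,3],[7,3],[8,1],[10,2],[10,4],[13,3],[14,1],[19,1],[21,3],[22,1],[24,2],[24,4],[29,1],[31,4],[33,3],[34,1],[36,2],[36,4],[38,3],[39,1],[41,2],[41,4],[42,3],[44,4],[46,3],[47,1],[49,2],[49,4],[54,3],[55,1],[57,2],[57,4],[59,3],[60,1],[62,0],[64,1],[69,3],[72,3],[73,1]]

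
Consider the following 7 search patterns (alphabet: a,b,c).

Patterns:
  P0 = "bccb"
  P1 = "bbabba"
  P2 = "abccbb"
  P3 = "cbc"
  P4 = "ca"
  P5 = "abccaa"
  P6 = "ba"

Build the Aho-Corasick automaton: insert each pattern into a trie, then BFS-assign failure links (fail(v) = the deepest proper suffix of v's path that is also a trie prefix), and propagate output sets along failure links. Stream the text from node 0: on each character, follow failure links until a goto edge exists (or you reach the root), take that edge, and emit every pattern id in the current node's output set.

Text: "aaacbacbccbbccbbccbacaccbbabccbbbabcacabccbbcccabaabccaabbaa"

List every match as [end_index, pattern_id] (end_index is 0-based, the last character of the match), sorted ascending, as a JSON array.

Construct AC machine:
Trie (insert patterns):
  n0 'ε': a→10 b→1 c→16
  n1 'b': a→22 b→5 c→2
  n2 'bc': c→3
  n3 'bcc': b→4
  n4 'bccb': ·  [P0 ends]
  n5 'bb': a→6
  n6 'bba': b→7
  n7 'bbab': b→8
  n8 'bbabb': a→9
  n9 'bbabba': ·  [P1 ends]
  n10 'a': b→11
  n11 'ab': c→12
  n12 'abc': c→13
  n13 'abcc': a→20 b→14
  n14 'abccb': b→15
  n15 'abccbb': ·  [P2 ends]
  n16 'c': a→19 b→17
  n17 'cb': c→18
  n18 'cbc': ·  [P3 ends]
  n19 'ca': ·  [P4 ends]
  n20 'abcca': a→21
  n21 'abccaa': ·  [P5 ends]
  n22 'ba': ·  [P6 ends]

BFS fail/out derivation:
  n1('b'): parent n0 fail=0; on 'b' 0 → fail=0;  out ∅∪∅=∅
  n10('a'): parent n0 fail=0; on 'a' 0 → fail=0;  out ∅∪∅=∅
  n16('c'): parent n0 fail=0; on 'c' 0 → fail=0;  out ∅∪∅=∅
  n2('bc'): parent n1 fail=0; on 'c' 0 → fail=16;  out ∅∪∅=∅
  n5('bb'): parent n1 fail=0; on 'b' 0 → fail=1;  out ∅∪∅=∅
  n11('ab'): parent n10 fail=0; on 'b' 0 → fail=1;  out ∅∪∅=∅
  n17('cb'): parent n16 fail=0; on 'b' 0 → fail=1;  out ∅∪∅=∅
  n19('ca'): parent n16 fail=0; on 'a' 0 → fail=10;  out {4}∪∅={4}
  n22('ba'): parent n1 fail=0; on 'a' 0 → fail=10;  out {6}∪∅={6}
  n3('bcc'): parent n2 fail=16; on 'c' 16→0 → fail=16;  out ∅∪∅=∅
  n6('bba'): parent n5 fail=1; on 'a' 1 → fail=22;  out ∅∪{6}={6}
  n12('abc'): parent n11 fail=1; on 'c' 1 → fail=2;  out ∅∪∅=∅
  n18('cbc'): parent n17 fail=1; on 'c' 1 → fail=2;  out {3}∪∅={3}
  n4('bccb'): parent n3 fail=16; on 'b' 16 → fail=17;  out {0}∪∅={0}
  n7('bbab'): parent n6 fail=22; on 'b' 22→10 → fail=11;  out ∅∪∅=∅
  n13('abcc'): parent n12 fail=2; on 'c' 2 → fail=3;  out ∅∪∅=∅
  n8('bbabb'): parent n7 fail=11; on 'b' 11→1 → fail=5;  out ∅∪∅=∅
  n14('abccb'): parent n13 fail=3; on 'b' 3 → fail=4;  out ∅∪{0}={0}
  n20('abcca'): parent n13 fail=3; on 'a' 3→16 → fail=19;  out ∅∪{4}={4}
  n9('bbabba'): parent n8 fail=5; on 'a' 5 → fail=6;  out {1}∪{6}={1,6}
  n15('abccbb'): parent n14 fail=4; on 'b' 4→17→1 → fail=5;  out {2}∪∅={2}
  n21('abccaa'): parent n20 fail=19; on 'a' 19→10→0 → fail=10;  out {5}∪∅={5}

Text stream:
[0] read 'a'  n0⇒n10
[1] read 'a'  n10⇒n10 (fail-walked)
[2] read 'a'  n10⇒n10 (fail-walked)
[3] read 'c'  n10⇒n16 (fail-walked)
[4] read 'b'  n16⇒n17
[5] read 'a'  n17⇒n22 (fail-walked)  ** P6@[4:5]
[6] read 'c'  n22⇒n16 (fail-walked)
[7] read 'b'  n16⇒n17
[8] read 'c'  n17⇒n18  ** P3@[6:8]
[9] read 'c'  n18⇒n3 (fail-walked)
[10] read 'b'  n3⇒n4  ** P0@[7:10]
[11] read 'b'  n4⇒n5 (fail-walked)
[12] read 'c'  n5⇒n2 (fail-walked)
[13] read 'c'  n2⇒n3
[14] read 'b'  n3⇒n4  ** P0@[11:14]
[15] read 'b'  n4⇒n5 (fail-walked)
[16] read 'c'  n5⇒n2 (fail-walked)
[17] read 'c'  n2⇒n3
[18] read 'b'  n3⇒n4  ** P0@[15:18]
[19] read 'a'  n4⇒n22 (fail-walked)  ** P6@[18:19]
[20] read 'c'  n22⇒n16 (fail-walked)
[21] read 'a'  n16⇒n19  ** P4@[20:21]
[22] read 'c'  n19⇒n16 (fail-walked)
[23] read 'c'  n16⇒n16 (fail-walked)
[24] read 'b'  n16⇒n17
[25] read 'b'  n17⇒n5 (fail-walked)
[26] read 'a'  n5⇒n6  ** P6@[25:26]
[27] read 'b'  n6⇒n7
[28] read 'c'  n7⇒n12 (fail-walked)
[29] read 'c'  n12⇒n13
[30] read 'b'  n13⇒n14  ** P0@[27:30]
[31] read 'b'  n14⇒n15  ** P2@[26:31]
[32] read 'b'  n15⇒n5 (fail-walked)
[33] read 'a'  n5⇒n6  ** P6@[32:33]
[34] read 'b'  n6⇒n7
[35] read 'c'  n7⇒n12 (fail-walked)
[36] read 'a'  n12⇒n19 (fail-walked)  ** P4@[35:36]
[37] read 'c'  n19⇒n16 (fail-walked)
[38] read 'a'  n16⇒n19  ** P4@[37:38]
[39] read 'b'  n19⇒n11 (fail-walked)
[40] read 'c'  n11⇒n12
[41] read 'c'  n12⇒n13
[42] read 'b'  n13⇒n14  ** P0@[39:42]
[43] read 'b'  n14⇒n15  ** P2@[38:43]
[44] read 'c'  n15⇒n2 (fail-walked)
[45] read 'c'  n2⇒n3
[46] read 'c'  n3⇒n16 (fail-walked)
[47] read 'a'  n16⇒n19  ** P4@[46:47]
[48] read 'b'  n19⇒n11 (fail-walked)
[49] read 'a'  n11⇒n22 (fail-walked)  ** P6@[48:49]
[50] read 'a'  n22⇒n10 (fail-walked)
[51] read 'b'  n10⇒n11
[52] read 'c'  n11⇒n12
[53] read 'c'  n12⇒n13
[54] read 'a'  n13⇒n20  ** P4@[53:54]
[55] read 'a'  n20⇒n21  ** P5@[50:55]
[56] read 'b'  n21⇒n11 (fail-walked)
[57] read 'b'  n11⇒n5 (fail-walked)
[58] read 'a'  n5⇒n6  ** P6@[57:58]
[59] read 'a'  n6⇒n10 (fail-walked)

Matches: [[5,6],[8,3],[10,0],[14,0],[18,0],[19,6],[21,4],[26,6],[30,0],[31,2],[33,6],[36,4],[38,4],[42,0],[43,2],[47,4],[49,6],[54,4],[55,5],[58,6]]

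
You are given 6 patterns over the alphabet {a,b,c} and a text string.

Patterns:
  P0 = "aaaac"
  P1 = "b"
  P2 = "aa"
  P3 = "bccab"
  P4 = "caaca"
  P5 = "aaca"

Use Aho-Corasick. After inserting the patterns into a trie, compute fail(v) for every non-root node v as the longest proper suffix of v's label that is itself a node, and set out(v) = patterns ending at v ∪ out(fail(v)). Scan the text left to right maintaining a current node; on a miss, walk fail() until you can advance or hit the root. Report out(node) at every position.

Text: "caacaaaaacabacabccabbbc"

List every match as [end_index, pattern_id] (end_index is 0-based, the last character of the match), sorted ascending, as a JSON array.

Build automaton:
Trie nodes:
  n0 'ε': a→1 b→6 c→11
  n1 'a': a→2
  n2 'aa': a→3 c→16  ←P2
  n3 'aaa': a→4
  n4 'aaaa': c→5
  n5 'aaaac': ·  ←P0
  n6 'b': c→7  ←P1
  n7 'bc': c→8
  n8 'bcc': a→9
  n9 'bcca': b→10
  n10 'bccab': ·  ←P3
  n11 'c': a→12
  n12 'ca': a→13
  n13 'caa': c→14
  n14 'caac': a→15
  n15 'caaca': ·  ←P4
  n16 'aac': a→17
  n17 'aaca': ·  ←P5

BFS fail/out derivation:
  n1('a'): parent n0 fail=0; on 'a' 0 → fail=0;  out ∅∪∅=∅
  n6('b'): parent n0 fail=0; on 'b' 0 → fail=0;  out {1}∪∅={1}
  n11('c'): parent n0 fail=0; on 'c' 0 → fail=0;  out ∅∪∅=∅
  n2('aa'): parent n1 fail=0; on 'a' 0 → fail=1;  out {2}∪∅={2}
  n7('bc'): parent n6 fail=0; on 'c' 0 → fail=11;  out ∅∪∅=∅
  n12('ca'): parent n11 fail=0; on 'a' 0 → fail=1;  out ∅∪∅=∅
  n3('aaa'): parent n2 fail=1; on 'a' 1 → fail=2;  out ∅∪{2}={2}
  n8('bcc'): parent n7 fail=11; on 'c' 11→0 → fail=11;  out ∅∪∅=∅
  n13('caa'): parent n12 fail=1; on 'a' 1 → fail=2;  out ∅∪{2}={2}
  n16('aac'): parent n2 fail=1; on 'c' 1→0 → fail=11;  out ∅∪∅=∅
  n4('aaaa'): parent n3 fail=2; on 'a' 2 → fail=3;  out ∅∪{2}={2}
  n9('bcca'): parent n8 fail=11; on 'a' 11 → fail=12;  out ∅∪∅=∅
  n14('caac'): parent n13 fail=2; on 'c' 2 → fail=16;  out ∅∪∅=∅
  n17('aaca'): parent n16 fail=11; on 'a' 11 → fail=12;  out {5}∪∅={5}
  n5('aaaac'): parent n4 fail=3; on 'c' 3→2 → fail=16;  out {0}∪∅={0}
  n10('bccab'): parent n9 fail=12; on 'b' 12→1→0 → fail=6;  out {3}∪{1}={1,3}
  n15('caaca'): parent n14 fail=16; on 'a' 16 → fail=17;  out {4}∪{5}={4,5}

Run:
pos 0 'c': at 11
pos 1 'a': at 12
pos 2 'a': at 13  emit P2@[1:2]
pos 3 'c': at 14
pos 4 'a': at 15  emit P4@[0:4],P5@[1:4]
pos 5 'a': at 13 (via fail)  emit P2@[4:5]
pos 6 'a': at 3 (via fail)  emit P2@[5:6]
pos 7 'a': at 4  emit P2@[6:7]
pos 8 'a': at 4 (via fail)  emit P2@[7:8]
pos 9 'c': at 5  emit P0@[5:9]
pos 10 'a': at 17 (via fail)  emit P5@[7:10]
pos 11 'b': at 6 (via fail)  emit P1@[11:11]
pos 12 'a': at 1 (via fail)
pos 13 'c': at 11 (via fail)
pos 14 'a': at 12
pos 15 'b': at 6 (via fail)  emit P1@[15:15]
pos 16 'c': at 7
pos 17 'c': at 8
pos 18 'a': at 9
pos 19 'b': at 10  emit P1@[19:19],P3@[15:19]
pos 20 'b': at 6 (via fail)  emit P1@[20:20]
pos 21 'b': at 6 (via fail)  emit P1@[21:21]
pos 22 'c': at 7

Matches: [[2,2],[4,4],[4,5],[5,2],[6,2],[7,2],[8,2],[9,0],[10,5],[11,1],[15,1],[19,1],[19,3],[20,1],[21,1]]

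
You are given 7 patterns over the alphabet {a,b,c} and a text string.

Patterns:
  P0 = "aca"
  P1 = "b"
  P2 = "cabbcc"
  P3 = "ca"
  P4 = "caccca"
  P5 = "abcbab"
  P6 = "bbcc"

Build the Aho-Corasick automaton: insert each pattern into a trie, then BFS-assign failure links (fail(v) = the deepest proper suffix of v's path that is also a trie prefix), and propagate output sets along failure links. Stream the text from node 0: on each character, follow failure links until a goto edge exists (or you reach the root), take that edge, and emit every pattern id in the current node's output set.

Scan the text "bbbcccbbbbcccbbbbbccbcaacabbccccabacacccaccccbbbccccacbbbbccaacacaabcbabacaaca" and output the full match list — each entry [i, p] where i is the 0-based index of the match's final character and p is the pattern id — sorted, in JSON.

Build automaton:
Trie (insert patterns):
  0='ε' goto a→1 b→4 c→5
  1='a' goto b→15 c→2
  2='ac' goto a→3
  3='aca' goto ·  [P0 ends]
  4='b' goto b→20  [P1 ends]
  5='c' goto a→6
  6='ca' goto b→7 c→11  [P3 ends]
  7='cab' goto b→8
  8='cabb' goto c→9
  9='cabbc' goto c→10
  10='cabbcc' goto ·  [P2 ends]
  11='cac' goto c→12
  12='cacc' goto c→13
  13='caccc' goto a→14
  14='caccca' goto ·  [P4 ends]
  15='ab' goto c→16
  16='abc' goto b→17
  17='abcb' goto a→18
  18='abcba' goto b→19
  19='abcbab' goto ·  [P5 ends]
  20='bb' goto c→21
  21='bbc' goto c→22
  22='bbcc' goto ·  [P6 ends]

Failure links (BFS by depth):
  n1('a'): parent n0 fail=0; on 'a' 0 → fail=0;  out ∅∪∅=∅
  n4('b'): parent n0 fail=0; on 'b' 0 → fail=0;  out {1}∪∅={1}
  n5('c'): parent n0 fail=0; on 'c' 0 → fail=0;  out ∅∪∅=∅
  n2('ac'): parent n1 fail=0; on 'c' 0 → fail=5;  out ∅∪∅=∅
  n6('ca'): parent n5 fail=0; on 'a' 0 → fail=1;  out {3}∪∅={3}
  n15('ab'): parent n1 fail=0; on 'b' 0 → fail=4;  out ∅∪{1}={1}
  n20('bb'): parent n4 fail=0; on 'b' 0 → fail=4;  out ∅∪{1}={1}
  n3('aca'): parent n2 fail=5; on 'a' 5 → fail=6;  out {0}∪{3}={0,3}
  n7('cab'): parent n6 fail=1; on 'b' 1 → fail=15;  out ∅∪{1}={1}
  n11('cac'): parent n6 fail=1; on 'c' 1 → fail=2;  out ∅∪∅=∅
  n16('abc'): parent n15 fail=4; on 'c' 4→0 → fail=5;  out ∅∪∅=∅
  n21('bbc'): parent n20 fail=4; on 'c' 4→0 → fail=5;  out ∅∪∅=∅
  n8('cabb'): parent n7 fail=15; on 'b' 15→4 → fail=20;  out ∅∪{1}={1}
  n12('cacc'): parent n11 fail=2; on 'c' 2→5→0 → fail=5;  out ∅∪∅=∅
  n17('abcb'): parent n16 fail=5; on 'b' 5→0 → fail=4;  out ∅∪{1}={1}
  n22('bbcc'): parent n21 fail=5; on 'c' 5→0 → fail=5;  out {6}∪∅={6}
  n9('cabbc'): parent n8 fail=20; on 'c' 20 → fail=21;  out ∅∪∅=∅
  n13('caccc'): parent n12 fail=5; on 'c' 5→0 → fail=5;  out ∅∪∅=∅
  n18('abcba'): parent n17 fail=4; on 'a' 4→0 → fail=1;  out ∅∪∅=∅
  n10('cabbcc'): parent n9 fail=21; on 'c' 21 → fail=22;  out {2}∪{6}={2,6}
  n14('caccca'): parent n13 fail=5; on 'a' 5 → fail=6;  out {4}∪{3}={3,4}
  n19('abcbab'): parent n18 fail=1; on 'b' 1 → fail=15;  out {5}∪{1}={1,5}

Run:
pos 0 'b': at 4  ** P1@[0:0]
pos 1 'b': at 20  ** P1@[1:1]
pos 2 'b': at 20 (via fail)  ** P1@[2:2]
pos 3 'c': at 21
pos 4 'c': at 22  ** P6@[1:4]
pos 5 'c': at 5 (via fail)
pos 6 'b': at 4 (via fail)  ** P1@[6:6]
pos 7 'b': at 20  ** P1@[7:7]
pos 8 'b': at 20 (via fail)  ** P1@[8:8]
pos 9 'b': at 20 (via fail)  ** P1@[9:9]
pos 10 'c': at 21
pos 11 'c': at 22  ** P6@[8:11]
pos 12 'c': at 5 (via fail)
pos 13 'b': at 4 (via fail)  ** P1@[13:13]
pos 14 'b': at 20  ** P1@[14:14]
pos 15 'b': at 20 (via fail)  ** P1@[15:15]
pos 16 'b': at 20 (via fail)  ** P1@[16:16]
pos 17 'b': at 20 (via fail)  ** P1@[17:17]
pos 18 'c': at 21
pos 19 'c': at 22  ** P6@[16:19]
pos 20 'b': at 4 (via fail)  ** P1@[20:20]
pos 21 'c': at 5 (via fail)
pos 22 'a': at 6  ** P3@[21:22]
pos 23 'a': at 1 (via fail)
pos 24 'c': at 2
pos 25 'a': at 3  ** P0@[23:25],P3@[24:25]
pos 26 'b': at 7 (via fail)  ** P1@[26:26]
pos 27 'b': at 8  ** P1@[27:27]
pos 28 'c': at 9
pos 29 'c': at 10  ** P2@[24:29],P6@[26:29]
pos 30 'c': at 5 (via fail)
pos 31 'c': at 5 (via fail)
pos 32 'a': at 6  ** P3@[31:32]
pos 33 'b': at 7  ** P1@[33:33]
pos 34 'a': at 1 (via fail)
pos 35 'c': at 2
pos 36 'a': at 3  ** P0@[34:36],P3@[35:36]
pos 37 'c': at 11 (via fail)
pos 38 'c': at 12
pos 39 'c': at 13
pos 40 'a': at 14  ** P3@[39:40],P4@[35:40]
pos 41 'c': at 11 (via fail)
pos 42 'c': at 12
pos 43 'c': at 13
pos 44 'c': at 5 (via fail)
pos 45 'b': at 4 (via fail)  ** P1@[45:45]
pos 46 'b': at 20  ** P1@[46:46]
pos 47 'b': at 20 (via fail)  ** P1@[47:47]
pos 48 'c': at 21
pos 49 'c': at 22  ** P6@[46:49]
pos 50 'c': at 5 (via fail)
pos 51 'c': at 5 (via fail)
pos 52 'a': at 6  ** P3@[51:52]
pos 53 'c': at 11
pos 54 'b': at 4 (via fail)  ** P1@[54:54]
pos 55 'b': at 20  ** P1@[55:55]
pos 56 'b': at 20 (via fail)  ** P1@[56:56]
pos 57 'b': at 20 (via fail)  ** P1@[57:57]
pos 58 'c': at 21
pos 59 'c': at 22  ** P6@[56:59]
pos 60 'a': at 6 (via fail)  ** P3@[59:60]
pos 61 'a': at 1 (via fail)
pos 62 'c': at 2
pos 63 'a': at 3  ** P0@[61:63],P3@[62:63]
pos 64 'c': at 11 (via fail)
pos 65 'a': at 3 (via fail)  ** P0@[63:65],P3@[64:65]
pos 66 'a': at 1 (via fail)
pos 67 'b': at 15  ** P1@[67:67]
pos 68 'c': at 16
pos 69 'b': at 17  ** P1@[69:69]
pos 70 'a': at 18
pos 71 'b': at 19  ** P1@[71:71],P5@[66:71]
pos 72 'a': at 1 (via fail)
pos 73 'c': at 2
pos 74 'a': at 3  ** P0@[72:74],P3@[73:74]
pos 75 'a': at 1 (via fail)
pos 76 'c': at 2
pos 77 'a': at 3  ** P0@[75:77],P3@[76:77]

Matches: [[0,1],[1,1],[2,1],[4,6],[6,1],[7,1],[8,1],[9,1],[11,6],[13,1],[14,1],[15,1],[16,1],[17,1],[19,6],[20,1],[22,3],[25,0],[25,3],[26,1],[27,1],[29,2],[29,6],[32,3],[33,1],[36,0],[36,3],[40,3],[40,4],[45,1],[46,1],[47,1],[49,6],[52,3],[54,1],[55,1],[56,1],[57,1],[59,6],[60,3],[63,0],[63,3],[65,0],[65,3],[67,1],[69,1],[71,1],[71,5],[74,0],[74,3],[77,0],[77,3]]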